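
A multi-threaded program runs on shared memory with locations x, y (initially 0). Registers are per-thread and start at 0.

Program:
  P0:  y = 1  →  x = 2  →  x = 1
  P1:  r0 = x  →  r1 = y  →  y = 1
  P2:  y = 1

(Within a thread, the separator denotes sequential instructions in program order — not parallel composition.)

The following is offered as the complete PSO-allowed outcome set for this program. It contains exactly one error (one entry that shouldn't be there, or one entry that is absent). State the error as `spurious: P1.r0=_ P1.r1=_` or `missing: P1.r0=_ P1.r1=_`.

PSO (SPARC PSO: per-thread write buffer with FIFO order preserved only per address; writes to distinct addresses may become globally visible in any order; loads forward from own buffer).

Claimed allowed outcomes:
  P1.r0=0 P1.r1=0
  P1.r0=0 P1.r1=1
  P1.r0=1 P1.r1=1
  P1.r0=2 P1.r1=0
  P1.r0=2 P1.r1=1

outcome vector order: (P1.r0,P1.r1)
under PSO → (0,0), (0,1), (1,0), (1,1), (2,0), (2,1)
PSO∖claimed = {(1,0)}

missing: P1.r0=1 P1.r1=0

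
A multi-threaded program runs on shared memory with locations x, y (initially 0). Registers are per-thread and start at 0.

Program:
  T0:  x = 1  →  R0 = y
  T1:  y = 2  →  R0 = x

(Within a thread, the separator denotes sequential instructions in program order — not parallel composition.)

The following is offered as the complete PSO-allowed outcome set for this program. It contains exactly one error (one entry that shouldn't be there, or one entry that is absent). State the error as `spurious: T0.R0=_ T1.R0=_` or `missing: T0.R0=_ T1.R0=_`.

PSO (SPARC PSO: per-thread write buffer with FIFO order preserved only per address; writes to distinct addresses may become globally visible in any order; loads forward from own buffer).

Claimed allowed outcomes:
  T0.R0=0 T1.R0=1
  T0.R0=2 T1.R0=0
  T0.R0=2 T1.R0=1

missing: T0.R0=0 T1.R0=0

outcome vector order: (T0.R0,T1.R0)
under PSO → (0,0); (0,1); (2,0); (2,1)
PSO∖claimed = {(0,0)}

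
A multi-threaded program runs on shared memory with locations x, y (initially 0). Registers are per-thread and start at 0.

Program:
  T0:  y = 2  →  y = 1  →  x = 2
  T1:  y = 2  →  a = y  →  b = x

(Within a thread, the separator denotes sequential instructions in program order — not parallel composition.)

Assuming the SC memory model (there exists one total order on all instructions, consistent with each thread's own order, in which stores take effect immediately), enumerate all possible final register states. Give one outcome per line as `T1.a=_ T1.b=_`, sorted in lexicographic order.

T1.a=1 T1.b=0
T1.a=1 T1.b=2
T1.a=2 T1.b=0
T1.a=2 T1.b=2

outcome vector order: (T1.a,T1.b)
|SC outcomes| = 4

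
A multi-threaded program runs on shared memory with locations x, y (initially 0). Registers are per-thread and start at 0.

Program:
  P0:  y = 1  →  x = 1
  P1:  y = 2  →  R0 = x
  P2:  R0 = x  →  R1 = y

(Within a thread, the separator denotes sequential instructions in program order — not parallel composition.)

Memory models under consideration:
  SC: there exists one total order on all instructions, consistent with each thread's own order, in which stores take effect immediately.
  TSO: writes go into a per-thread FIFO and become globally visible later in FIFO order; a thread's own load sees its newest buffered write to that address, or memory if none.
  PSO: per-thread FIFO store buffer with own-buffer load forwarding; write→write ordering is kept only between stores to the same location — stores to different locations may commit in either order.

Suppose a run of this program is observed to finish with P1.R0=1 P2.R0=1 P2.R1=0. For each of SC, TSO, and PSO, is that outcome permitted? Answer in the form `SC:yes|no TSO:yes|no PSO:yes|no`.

outcome vector order: (P1.R0,P2.R0,P2.R1)
[SC] allowed = {(0,0,0), (0,0,1), (0,0,2), (0,1,1), (0,1,2), (1,0,0), (1,0,1), (1,0,2), (1,1,1), (1,1,2)}
[TSO] allowed = {(0,0,0), (0,0,1), (0,0,2), (0,1,1), (0,1,2), (1,0,0), (1,0,1), (1,0,2), (1,1,1), (1,1,2)}
[PSO] allowed = {(0,0,0), (0,0,1), (0,0,2), (0,1,0), (0,1,1), (0,1,2), (1,0,0), (1,0,1), (1,0,2), (1,1,0), (1,1,1), (1,1,2)}
target (1,1,0) ∈ {PSO}

SC:no TSO:no PSO:yes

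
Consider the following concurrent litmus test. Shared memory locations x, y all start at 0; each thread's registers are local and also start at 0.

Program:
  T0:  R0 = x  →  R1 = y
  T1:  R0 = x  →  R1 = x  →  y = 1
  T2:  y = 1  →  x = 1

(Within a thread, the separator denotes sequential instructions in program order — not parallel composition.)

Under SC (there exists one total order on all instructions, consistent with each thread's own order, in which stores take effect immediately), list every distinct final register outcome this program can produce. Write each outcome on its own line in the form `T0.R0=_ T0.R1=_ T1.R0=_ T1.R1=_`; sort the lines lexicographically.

T0.R0=0 T0.R1=0 T1.R0=0 T1.R1=0
T0.R0=0 T0.R1=0 T1.R0=0 T1.R1=1
T0.R0=0 T0.R1=0 T1.R0=1 T1.R1=1
T0.R0=0 T0.R1=1 T1.R0=0 T1.R1=0
T0.R0=0 T0.R1=1 T1.R0=0 T1.R1=1
T0.R0=0 T0.R1=1 T1.R0=1 T1.R1=1
T0.R0=1 T0.R1=1 T1.R0=0 T1.R1=0
T0.R0=1 T0.R1=1 T1.R0=0 T1.R1=1
T0.R0=1 T0.R1=1 T1.R0=1 T1.R1=1

outcome vector order: (T0.R0,T0.R1,T1.R0,T1.R1)
|SC outcomes| = 9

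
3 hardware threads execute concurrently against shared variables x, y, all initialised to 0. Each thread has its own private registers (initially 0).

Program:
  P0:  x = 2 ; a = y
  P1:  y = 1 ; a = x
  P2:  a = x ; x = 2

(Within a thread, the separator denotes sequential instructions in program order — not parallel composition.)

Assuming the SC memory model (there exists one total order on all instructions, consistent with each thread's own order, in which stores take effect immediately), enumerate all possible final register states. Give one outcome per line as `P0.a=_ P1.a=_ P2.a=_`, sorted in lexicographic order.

outcome vector order: (P0.a,P1.a,P2.a)
|SC outcomes| = 6

P0.a=0 P1.a=2 P2.a=0
P0.a=0 P1.a=2 P2.a=2
P0.a=1 P1.a=0 P2.a=0
P0.a=1 P1.a=0 P2.a=2
P0.a=1 P1.a=2 P2.a=0
P0.a=1 P1.a=2 P2.a=2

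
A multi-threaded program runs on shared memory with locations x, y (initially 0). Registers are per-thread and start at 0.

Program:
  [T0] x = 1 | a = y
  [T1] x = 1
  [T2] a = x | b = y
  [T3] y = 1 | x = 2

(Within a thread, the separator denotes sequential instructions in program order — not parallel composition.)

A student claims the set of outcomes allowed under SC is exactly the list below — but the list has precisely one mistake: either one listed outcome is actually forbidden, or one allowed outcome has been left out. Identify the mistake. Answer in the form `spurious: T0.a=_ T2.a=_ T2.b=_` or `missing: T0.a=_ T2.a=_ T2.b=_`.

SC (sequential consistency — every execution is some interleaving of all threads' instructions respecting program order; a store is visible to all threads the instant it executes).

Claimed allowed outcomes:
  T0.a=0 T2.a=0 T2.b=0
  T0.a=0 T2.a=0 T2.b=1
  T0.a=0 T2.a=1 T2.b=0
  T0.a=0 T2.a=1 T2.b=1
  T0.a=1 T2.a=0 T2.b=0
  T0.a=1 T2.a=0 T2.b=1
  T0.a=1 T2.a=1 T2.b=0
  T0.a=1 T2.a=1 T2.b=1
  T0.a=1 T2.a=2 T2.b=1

missing: T0.a=0 T2.a=2 T2.b=1

outcome vector order: (T0.a,T2.a,T2.b)
under SC → <0 0 0> <0 0 1> <0 1 0> <0 1 1> <0 2 1> <1 0 0> <1 0 1> <1 1 0> <1 1 1> <1 2 1>
SC∖claimed = {<0 2 1>}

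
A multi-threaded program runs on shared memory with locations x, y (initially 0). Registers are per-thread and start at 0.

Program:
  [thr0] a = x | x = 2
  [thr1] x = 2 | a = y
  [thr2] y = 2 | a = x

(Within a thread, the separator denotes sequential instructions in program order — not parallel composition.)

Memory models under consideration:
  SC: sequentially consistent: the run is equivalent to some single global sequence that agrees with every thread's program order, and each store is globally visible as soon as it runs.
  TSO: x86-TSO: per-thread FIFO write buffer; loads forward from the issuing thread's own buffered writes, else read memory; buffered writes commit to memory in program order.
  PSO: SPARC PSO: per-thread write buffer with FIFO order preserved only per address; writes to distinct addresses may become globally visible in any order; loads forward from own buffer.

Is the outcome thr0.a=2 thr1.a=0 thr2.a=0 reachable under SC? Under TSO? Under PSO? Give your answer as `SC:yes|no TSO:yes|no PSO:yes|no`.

SC:no TSO:yes PSO:yes

outcome vector order: (thr0.a,thr1.a,thr2.a)
SC (6): 002, 020, 022, 202, 220, 222
TSO (8): 000, 002, 020, 022, 200, 202, 220, 222
PSO (8): 000, 002, 020, 022, 200, 202, 220, 222
target 200 ∈ {TSO,PSO}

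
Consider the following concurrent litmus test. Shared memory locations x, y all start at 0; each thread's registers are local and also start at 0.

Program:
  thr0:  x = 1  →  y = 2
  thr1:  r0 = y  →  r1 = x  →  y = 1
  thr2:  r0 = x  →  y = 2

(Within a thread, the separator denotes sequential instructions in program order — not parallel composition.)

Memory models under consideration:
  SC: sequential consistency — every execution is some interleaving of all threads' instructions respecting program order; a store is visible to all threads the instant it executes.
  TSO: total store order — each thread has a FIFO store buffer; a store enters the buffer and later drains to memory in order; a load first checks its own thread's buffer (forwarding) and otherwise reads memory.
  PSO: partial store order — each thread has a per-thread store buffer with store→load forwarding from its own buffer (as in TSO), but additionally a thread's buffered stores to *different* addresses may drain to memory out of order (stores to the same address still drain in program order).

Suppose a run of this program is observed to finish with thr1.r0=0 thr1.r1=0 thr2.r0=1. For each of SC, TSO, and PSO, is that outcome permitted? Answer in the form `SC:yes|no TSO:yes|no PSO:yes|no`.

SC:yes TSO:yes PSO:yes

outcome vector order: (thr1.r0,thr1.r1,thr2.r0)
under SC → 000, 001, 010, 011, 200, 210, 211
under TSO → 000, 001, 010, 011, 200, 210, 211
under PSO → 000, 001, 010, 011, 200, 201, 210, 211
target 001 ∈ {SC,TSO,PSO}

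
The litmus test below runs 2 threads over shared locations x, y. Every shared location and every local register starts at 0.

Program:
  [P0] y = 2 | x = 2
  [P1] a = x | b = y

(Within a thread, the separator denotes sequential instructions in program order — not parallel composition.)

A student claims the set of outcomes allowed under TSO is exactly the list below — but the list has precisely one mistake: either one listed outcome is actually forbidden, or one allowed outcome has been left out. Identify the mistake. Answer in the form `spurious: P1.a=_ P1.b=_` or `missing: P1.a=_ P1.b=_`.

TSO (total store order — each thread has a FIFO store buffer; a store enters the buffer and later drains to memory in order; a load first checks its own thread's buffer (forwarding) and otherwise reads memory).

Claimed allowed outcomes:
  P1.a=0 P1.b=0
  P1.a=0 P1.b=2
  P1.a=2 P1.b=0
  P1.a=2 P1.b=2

spurious: P1.a=2 P1.b=0

outcome vector order: (P1.a,P1.b)
TSO: 3 outcomes — {0/0; 0/2; 2/2}
claimed∖TSO = {2/0}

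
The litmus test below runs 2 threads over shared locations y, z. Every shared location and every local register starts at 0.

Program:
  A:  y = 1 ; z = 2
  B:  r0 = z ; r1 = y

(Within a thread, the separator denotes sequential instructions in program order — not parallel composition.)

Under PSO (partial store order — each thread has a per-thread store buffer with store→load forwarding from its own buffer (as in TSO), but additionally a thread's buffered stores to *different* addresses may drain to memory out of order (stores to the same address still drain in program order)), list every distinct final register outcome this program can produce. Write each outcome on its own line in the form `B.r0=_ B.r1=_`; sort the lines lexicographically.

B.r0=0 B.r1=0
B.r0=0 B.r1=1
B.r0=2 B.r1=0
B.r0=2 B.r1=1

outcome vector order: (B.r0,B.r1)
|PSO outcomes| = 4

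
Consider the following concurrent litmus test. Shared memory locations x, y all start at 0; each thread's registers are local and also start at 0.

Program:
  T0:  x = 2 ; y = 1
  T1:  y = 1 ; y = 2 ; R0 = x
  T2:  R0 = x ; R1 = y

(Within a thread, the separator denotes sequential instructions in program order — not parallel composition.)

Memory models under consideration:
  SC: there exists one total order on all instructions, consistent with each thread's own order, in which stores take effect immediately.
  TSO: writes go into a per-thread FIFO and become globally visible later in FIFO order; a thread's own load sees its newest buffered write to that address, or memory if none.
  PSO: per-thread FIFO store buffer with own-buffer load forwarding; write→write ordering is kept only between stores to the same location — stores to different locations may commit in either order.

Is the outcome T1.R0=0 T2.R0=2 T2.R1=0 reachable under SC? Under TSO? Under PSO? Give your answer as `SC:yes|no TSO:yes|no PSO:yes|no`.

outcome vector order: (T1.R0,T2.R0,T2.R1)
SC (11): 000 001 002 021 022 200 201 202 220 221 222
TSO (12): 000 001 002 020 021 022 200 201 202 220 221 222
PSO (12): 000 001 002 020 021 022 200 201 202 220 221 222
target 020 ∈ {TSO,PSO}

SC:no TSO:yes PSO:yes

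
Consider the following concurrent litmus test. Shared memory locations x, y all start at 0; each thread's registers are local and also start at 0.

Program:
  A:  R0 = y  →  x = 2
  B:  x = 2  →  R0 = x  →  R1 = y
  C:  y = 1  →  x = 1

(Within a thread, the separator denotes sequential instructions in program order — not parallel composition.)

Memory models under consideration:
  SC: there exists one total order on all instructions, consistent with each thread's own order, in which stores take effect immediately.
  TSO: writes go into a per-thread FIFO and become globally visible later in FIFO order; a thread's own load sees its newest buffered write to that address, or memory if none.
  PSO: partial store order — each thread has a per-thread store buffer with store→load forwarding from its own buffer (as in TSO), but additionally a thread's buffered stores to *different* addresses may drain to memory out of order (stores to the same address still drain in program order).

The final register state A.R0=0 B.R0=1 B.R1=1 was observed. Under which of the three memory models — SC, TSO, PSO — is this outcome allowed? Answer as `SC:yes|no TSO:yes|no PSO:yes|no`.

outcome vector order: (A.R0,B.R0,B.R1)
SC (6): 0/1/1, 0/2/0, 0/2/1, 1/1/1, 1/2/0, 1/2/1
TSO (6): 0/1/1, 0/2/0, 0/2/1, 1/1/1, 1/2/0, 1/2/1
PSO (8): 0/1/0, 0/1/1, 0/2/0, 0/2/1, 1/1/0, 1/1/1, 1/2/0, 1/2/1
target 0/1/1 ∈ {SC,TSO,PSO}

SC:yes TSO:yes PSO:yes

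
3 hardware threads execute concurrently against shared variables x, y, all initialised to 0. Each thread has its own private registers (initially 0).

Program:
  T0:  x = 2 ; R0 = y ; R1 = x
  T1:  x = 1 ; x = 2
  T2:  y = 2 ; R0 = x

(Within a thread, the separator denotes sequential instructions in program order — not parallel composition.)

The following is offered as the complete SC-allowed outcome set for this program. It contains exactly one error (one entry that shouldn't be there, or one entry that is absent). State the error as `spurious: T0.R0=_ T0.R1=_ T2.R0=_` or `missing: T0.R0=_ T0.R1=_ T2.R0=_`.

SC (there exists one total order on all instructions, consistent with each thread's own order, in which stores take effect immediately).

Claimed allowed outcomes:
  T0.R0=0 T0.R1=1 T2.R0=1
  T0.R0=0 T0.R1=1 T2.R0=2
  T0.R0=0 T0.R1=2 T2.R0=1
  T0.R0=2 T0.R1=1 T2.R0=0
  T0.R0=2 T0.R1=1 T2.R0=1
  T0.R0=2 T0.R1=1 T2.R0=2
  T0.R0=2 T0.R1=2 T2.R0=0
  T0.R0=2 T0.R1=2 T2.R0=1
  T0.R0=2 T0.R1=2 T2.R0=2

missing: T0.R0=0 T0.R1=2 T2.R0=2

outcome vector order: (T0.R0,T0.R1,T2.R0)
[SC] allowed = {(0,1,1); (0,1,2); (0,2,1); (0,2,2); (2,1,0); (2,1,1); (2,1,2); (2,2,0); (2,2,1); (2,2,2)}
SC∖claimed = {(0,2,2)}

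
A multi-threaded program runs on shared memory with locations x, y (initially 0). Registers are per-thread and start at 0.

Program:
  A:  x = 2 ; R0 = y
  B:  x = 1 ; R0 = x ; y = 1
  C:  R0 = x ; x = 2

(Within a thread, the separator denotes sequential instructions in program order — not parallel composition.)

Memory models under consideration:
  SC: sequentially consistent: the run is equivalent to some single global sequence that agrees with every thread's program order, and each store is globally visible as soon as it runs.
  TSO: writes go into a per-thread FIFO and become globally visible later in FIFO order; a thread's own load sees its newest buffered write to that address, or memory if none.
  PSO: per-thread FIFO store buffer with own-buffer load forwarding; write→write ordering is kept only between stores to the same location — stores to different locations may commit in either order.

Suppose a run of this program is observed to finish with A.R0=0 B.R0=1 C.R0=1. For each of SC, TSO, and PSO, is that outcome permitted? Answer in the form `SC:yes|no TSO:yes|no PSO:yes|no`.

outcome vector order: (A.R0,B.R0,C.R0)
under SC → 0/1/0, 0/1/1, 0/1/2, 0/2/0, 0/2/1, 0/2/2, 1/1/0, 1/1/1, 1/1/2, 1/2/0, 1/2/1, 1/2/2
under TSO → 0/1/0, 0/1/1, 0/1/2, 0/2/0, 0/2/1, 0/2/2, 1/1/0, 1/1/1, 1/1/2, 1/2/0, 1/2/1, 1/2/2
under PSO → 0/1/0, 0/1/1, 0/1/2, 0/2/0, 0/2/1, 0/2/2, 1/1/0, 1/1/1, 1/1/2, 1/2/0, 1/2/1, 1/2/2
target 0/1/1 ∈ {SC,TSO,PSO}

SC:yes TSO:yes PSO:yes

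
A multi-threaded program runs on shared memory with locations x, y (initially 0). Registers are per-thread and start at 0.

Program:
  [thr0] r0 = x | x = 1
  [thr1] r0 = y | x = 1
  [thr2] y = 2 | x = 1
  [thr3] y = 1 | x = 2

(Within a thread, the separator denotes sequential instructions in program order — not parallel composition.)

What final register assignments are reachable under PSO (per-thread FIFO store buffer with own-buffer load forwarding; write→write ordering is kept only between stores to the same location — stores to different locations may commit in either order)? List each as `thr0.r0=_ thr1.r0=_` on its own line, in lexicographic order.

thr0.r0=0 thr1.r0=0
thr0.r0=0 thr1.r0=1
thr0.r0=0 thr1.r0=2
thr0.r0=1 thr1.r0=0
thr0.r0=1 thr1.r0=1
thr0.r0=1 thr1.r0=2
thr0.r0=2 thr1.r0=0
thr0.r0=2 thr1.r0=1
thr0.r0=2 thr1.r0=2

outcome vector order: (thr0.r0,thr1.r0)
|PSO outcomes| = 9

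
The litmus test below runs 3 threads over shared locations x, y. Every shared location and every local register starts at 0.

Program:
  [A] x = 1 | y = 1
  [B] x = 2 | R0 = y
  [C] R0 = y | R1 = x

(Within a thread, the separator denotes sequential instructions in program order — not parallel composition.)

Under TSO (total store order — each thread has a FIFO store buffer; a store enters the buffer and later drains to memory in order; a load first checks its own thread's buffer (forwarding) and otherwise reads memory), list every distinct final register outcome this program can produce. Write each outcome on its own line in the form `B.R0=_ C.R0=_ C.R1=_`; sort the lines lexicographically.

B.R0=0 C.R0=0 C.R1=0
B.R0=0 C.R0=0 C.R1=1
B.R0=0 C.R0=0 C.R1=2
B.R0=0 C.R0=1 C.R1=1
B.R0=0 C.R0=1 C.R1=2
B.R0=1 C.R0=0 C.R1=0
B.R0=1 C.R0=0 C.R1=1
B.R0=1 C.R0=0 C.R1=2
B.R0=1 C.R0=1 C.R1=1
B.R0=1 C.R0=1 C.R1=2

outcome vector order: (B.R0,C.R0,C.R1)
|TSO outcomes| = 10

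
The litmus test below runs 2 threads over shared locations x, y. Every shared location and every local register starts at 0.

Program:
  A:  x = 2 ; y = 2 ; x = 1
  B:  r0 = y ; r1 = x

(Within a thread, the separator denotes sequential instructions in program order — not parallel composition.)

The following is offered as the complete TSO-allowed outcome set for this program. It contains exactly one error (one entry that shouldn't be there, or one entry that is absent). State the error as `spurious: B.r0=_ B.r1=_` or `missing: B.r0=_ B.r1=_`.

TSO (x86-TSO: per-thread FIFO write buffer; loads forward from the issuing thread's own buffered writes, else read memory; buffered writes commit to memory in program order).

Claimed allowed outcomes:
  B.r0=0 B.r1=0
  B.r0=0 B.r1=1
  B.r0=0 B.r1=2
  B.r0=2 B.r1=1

outcome vector order: (B.r0,B.r1)
TSO: 5 outcomes — {(0,0); (0,1); (0,2); (2,1); (2,2)}
TSO∖claimed = {(2,2)}

missing: B.r0=2 B.r1=2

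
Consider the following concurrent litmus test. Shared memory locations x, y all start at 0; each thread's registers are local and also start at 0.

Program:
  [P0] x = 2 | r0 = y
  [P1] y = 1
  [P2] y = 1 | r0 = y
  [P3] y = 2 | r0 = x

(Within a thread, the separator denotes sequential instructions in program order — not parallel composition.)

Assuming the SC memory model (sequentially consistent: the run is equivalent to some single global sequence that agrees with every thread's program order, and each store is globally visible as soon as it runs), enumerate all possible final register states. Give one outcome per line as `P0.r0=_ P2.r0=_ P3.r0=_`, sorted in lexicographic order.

P0.r0=0 P2.r0=1 P3.r0=2
P0.r0=0 P2.r0=2 P3.r0=2
P0.r0=1 P2.r0=1 P3.r0=0
P0.r0=1 P2.r0=1 P3.r0=2
P0.r0=1 P2.r0=2 P3.r0=0
P0.r0=1 P2.r0=2 P3.r0=2
P0.r0=2 P2.r0=1 P3.r0=0
P0.r0=2 P2.r0=1 P3.r0=2
P0.r0=2 P2.r0=2 P3.r0=0
P0.r0=2 P2.r0=2 P3.r0=2

outcome vector order: (P0.r0,P2.r0,P3.r0)
|SC outcomes| = 10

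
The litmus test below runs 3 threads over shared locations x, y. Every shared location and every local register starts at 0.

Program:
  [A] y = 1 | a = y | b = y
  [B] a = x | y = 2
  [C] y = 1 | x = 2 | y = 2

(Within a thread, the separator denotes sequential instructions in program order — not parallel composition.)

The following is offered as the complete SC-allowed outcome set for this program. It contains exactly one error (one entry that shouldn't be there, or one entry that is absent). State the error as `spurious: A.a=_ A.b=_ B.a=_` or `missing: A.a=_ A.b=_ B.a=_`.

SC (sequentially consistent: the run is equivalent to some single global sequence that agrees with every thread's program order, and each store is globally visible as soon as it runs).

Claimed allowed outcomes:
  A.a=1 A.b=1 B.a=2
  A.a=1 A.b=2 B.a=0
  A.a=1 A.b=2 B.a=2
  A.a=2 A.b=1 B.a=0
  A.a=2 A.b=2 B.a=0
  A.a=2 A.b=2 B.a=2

outcome vector order: (A.a,A.b,B.a)
SC: 7 outcomes — {(1,1,0) (1,1,2) (1,2,0) (1,2,2) (2,1,0) (2,2,0) (2,2,2)}
SC∖claimed = {(1,1,0)}

missing: A.a=1 A.b=1 B.a=0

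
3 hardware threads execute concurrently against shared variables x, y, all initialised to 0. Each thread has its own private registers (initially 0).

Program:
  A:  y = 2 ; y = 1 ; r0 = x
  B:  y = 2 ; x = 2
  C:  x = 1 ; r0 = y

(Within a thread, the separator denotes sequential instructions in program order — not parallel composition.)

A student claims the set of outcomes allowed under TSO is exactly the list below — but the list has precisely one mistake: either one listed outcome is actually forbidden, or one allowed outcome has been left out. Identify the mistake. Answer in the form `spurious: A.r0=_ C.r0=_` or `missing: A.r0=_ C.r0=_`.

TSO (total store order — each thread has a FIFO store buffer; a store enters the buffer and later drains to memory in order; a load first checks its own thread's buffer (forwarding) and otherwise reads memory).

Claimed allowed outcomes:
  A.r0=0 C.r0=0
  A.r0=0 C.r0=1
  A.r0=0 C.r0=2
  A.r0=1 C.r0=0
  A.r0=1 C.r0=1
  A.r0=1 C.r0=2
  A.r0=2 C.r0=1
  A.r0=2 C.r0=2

outcome vector order: (A.r0,C.r0)
[TSO] allowed = {00; 01; 02; 10; 11; 12; 20; 21; 22}
TSO∖claimed = {20}

missing: A.r0=2 C.r0=0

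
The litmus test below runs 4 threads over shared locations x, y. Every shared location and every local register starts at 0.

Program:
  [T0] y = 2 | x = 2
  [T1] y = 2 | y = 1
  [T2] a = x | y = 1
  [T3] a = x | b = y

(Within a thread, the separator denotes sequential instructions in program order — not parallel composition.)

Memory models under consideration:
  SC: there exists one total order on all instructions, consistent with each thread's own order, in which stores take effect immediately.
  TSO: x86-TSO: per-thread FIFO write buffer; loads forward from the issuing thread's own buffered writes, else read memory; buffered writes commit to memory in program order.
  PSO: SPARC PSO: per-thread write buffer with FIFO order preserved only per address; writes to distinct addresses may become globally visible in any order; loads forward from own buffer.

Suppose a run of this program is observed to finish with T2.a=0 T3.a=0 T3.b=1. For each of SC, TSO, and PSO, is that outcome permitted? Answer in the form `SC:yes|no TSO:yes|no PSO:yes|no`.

outcome vector order: (T2.a,T3.a,T3.b)
SC (10): 0/0/0; 0/0/1; 0/0/2; 0/2/1; 0/2/2; 2/0/0; 2/0/1; 2/0/2; 2/2/1; 2/2/2
TSO (10): 0/0/0; 0/0/1; 0/0/2; 0/2/1; 0/2/2; 2/0/0; 2/0/1; 2/0/2; 2/2/1; 2/2/2
PSO (12): 0/0/0; 0/0/1; 0/0/2; 0/2/0; 0/2/1; 0/2/2; 2/0/0; 2/0/1; 2/0/2; 2/2/0; 2/2/1; 2/2/2
target 0/0/1 ∈ {SC,TSO,PSO}

SC:yes TSO:yes PSO:yes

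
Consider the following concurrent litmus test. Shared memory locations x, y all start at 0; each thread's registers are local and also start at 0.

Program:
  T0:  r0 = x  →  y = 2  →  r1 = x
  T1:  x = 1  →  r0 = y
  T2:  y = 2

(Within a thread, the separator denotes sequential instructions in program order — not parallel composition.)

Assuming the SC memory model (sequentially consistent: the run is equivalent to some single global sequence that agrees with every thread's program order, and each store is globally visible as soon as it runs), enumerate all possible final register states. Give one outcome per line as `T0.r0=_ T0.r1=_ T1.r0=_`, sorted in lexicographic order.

T0.r0=0 T0.r1=0 T1.r0=2
T0.r0=0 T0.r1=1 T1.r0=0
T0.r0=0 T0.r1=1 T1.r0=2
T0.r0=1 T0.r1=1 T1.r0=0
T0.r0=1 T0.r1=1 T1.r0=2

outcome vector order: (T0.r0,T0.r1,T1.r0)
|SC outcomes| = 5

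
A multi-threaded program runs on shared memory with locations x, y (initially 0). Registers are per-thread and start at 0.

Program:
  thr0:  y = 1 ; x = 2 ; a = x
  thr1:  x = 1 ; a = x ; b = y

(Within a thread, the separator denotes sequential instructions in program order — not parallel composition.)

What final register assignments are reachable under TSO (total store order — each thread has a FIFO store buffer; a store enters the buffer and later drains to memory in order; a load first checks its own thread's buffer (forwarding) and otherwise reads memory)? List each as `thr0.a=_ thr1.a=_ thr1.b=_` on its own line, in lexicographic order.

outcome vector order: (thr0.a,thr1.a,thr1.b)
|TSO outcomes| = 5

thr0.a=1 thr1.a=1 thr1.b=0
thr0.a=1 thr1.a=1 thr1.b=1
thr0.a=2 thr1.a=1 thr1.b=0
thr0.a=2 thr1.a=1 thr1.b=1
thr0.a=2 thr1.a=2 thr1.b=1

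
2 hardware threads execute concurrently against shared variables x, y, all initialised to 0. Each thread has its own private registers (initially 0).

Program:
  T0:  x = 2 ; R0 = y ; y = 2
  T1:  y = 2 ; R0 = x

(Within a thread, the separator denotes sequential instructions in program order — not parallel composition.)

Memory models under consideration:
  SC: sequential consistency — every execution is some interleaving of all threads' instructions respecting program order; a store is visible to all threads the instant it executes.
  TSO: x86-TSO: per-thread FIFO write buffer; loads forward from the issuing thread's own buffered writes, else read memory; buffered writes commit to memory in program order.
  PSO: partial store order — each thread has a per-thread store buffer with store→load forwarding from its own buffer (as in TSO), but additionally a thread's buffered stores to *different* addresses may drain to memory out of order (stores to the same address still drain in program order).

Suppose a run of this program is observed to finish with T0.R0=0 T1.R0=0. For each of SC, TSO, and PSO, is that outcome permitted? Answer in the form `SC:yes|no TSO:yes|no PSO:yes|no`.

outcome vector order: (T0.R0,T1.R0)
SC (3): 02 20 22
TSO (4): 00 02 20 22
PSO (4): 00 02 20 22
target 00 ∈ {TSO,PSO}

SC:no TSO:yes PSO:yes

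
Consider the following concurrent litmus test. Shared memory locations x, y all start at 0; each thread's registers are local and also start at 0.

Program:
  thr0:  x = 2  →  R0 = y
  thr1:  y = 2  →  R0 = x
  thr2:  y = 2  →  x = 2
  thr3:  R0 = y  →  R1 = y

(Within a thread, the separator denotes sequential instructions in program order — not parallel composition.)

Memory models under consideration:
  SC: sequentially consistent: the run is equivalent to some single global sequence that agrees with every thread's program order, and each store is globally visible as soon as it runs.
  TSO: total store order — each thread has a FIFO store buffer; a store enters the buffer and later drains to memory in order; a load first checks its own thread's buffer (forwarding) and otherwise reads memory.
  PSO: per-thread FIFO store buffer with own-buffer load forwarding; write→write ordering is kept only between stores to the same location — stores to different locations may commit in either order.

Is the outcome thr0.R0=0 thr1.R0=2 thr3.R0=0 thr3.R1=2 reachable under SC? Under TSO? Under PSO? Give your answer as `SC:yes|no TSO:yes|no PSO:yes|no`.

SC:yes TSO:yes PSO:yes

outcome vector order: (thr0.R0,thr1.R0,thr3.R0,thr3.R1)
SC: 9 outcomes — {0/2/0/0 0/2/0/2 0/2/2/2 2/0/0/0 2/0/0/2 2/0/2/2 2/2/0/0 2/2/0/2 2/2/2/2}
TSO: 12 outcomes — {0/0/0/0 0/0/0/2 0/0/2/2 0/2/0/0 0/2/0/2 0/2/2/2 2/0/0/0 2/0/0/2 2/0/2/2 2/2/0/0 2/2/0/2 2/2/2/2}
PSO: 12 outcomes — {0/0/0/0 0/0/0/2 0/0/2/2 0/2/0/0 0/2/0/2 0/2/2/2 2/0/0/0 2/0/0/2 2/0/2/2 2/2/0/0 2/2/0/2 2/2/2/2}
target 0/2/0/2 ∈ {SC,TSO,PSO}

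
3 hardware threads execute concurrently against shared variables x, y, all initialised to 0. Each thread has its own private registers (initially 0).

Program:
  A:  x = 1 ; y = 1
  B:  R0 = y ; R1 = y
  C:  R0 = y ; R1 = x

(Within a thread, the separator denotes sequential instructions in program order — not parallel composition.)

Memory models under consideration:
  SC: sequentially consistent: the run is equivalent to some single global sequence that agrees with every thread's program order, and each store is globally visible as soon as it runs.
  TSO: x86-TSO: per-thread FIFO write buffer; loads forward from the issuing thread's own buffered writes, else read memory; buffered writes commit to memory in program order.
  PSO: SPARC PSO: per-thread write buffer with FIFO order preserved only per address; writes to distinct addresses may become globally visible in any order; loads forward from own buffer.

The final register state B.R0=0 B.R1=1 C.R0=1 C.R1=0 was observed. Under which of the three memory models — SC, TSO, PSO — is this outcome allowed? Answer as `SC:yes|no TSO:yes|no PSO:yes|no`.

SC:no TSO:no PSO:yes

outcome vector order: (B.R0,B.R1,C.R0,C.R1)
[SC] allowed = {0/0/0/0; 0/0/0/1; 0/0/1/1; 0/1/0/0; 0/1/0/1; 0/1/1/1; 1/1/0/0; 1/1/0/1; 1/1/1/1}
[TSO] allowed = {0/0/0/0; 0/0/0/1; 0/0/1/1; 0/1/0/0; 0/1/0/1; 0/1/1/1; 1/1/0/0; 1/1/0/1; 1/1/1/1}
[PSO] allowed = {0/0/0/0; 0/0/0/1; 0/0/1/0; 0/0/1/1; 0/1/0/0; 0/1/0/1; 0/1/1/0; 0/1/1/1; 1/1/0/0; 1/1/0/1; 1/1/1/0; 1/1/1/1}
target 0/1/1/0 ∈ {PSO}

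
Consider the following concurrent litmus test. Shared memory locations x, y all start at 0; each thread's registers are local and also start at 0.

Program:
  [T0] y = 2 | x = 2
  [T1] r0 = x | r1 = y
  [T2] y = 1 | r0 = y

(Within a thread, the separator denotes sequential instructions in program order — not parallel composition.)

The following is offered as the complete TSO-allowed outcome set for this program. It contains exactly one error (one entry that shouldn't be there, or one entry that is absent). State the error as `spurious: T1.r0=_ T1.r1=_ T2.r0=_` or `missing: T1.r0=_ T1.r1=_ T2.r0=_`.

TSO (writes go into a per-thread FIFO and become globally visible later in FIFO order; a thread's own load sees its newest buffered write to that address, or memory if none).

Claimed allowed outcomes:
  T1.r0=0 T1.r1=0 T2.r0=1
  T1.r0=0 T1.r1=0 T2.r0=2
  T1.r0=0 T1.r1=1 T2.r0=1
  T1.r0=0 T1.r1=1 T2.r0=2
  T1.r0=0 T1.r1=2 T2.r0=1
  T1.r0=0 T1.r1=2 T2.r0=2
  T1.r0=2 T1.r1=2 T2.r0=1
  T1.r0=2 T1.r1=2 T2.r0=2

missing: T1.r0=2 T1.r1=1 T2.r0=1

outcome vector order: (T1.r0,T1.r1,T2.r0)
under TSO → 0/0/1; 0/0/2; 0/1/1; 0/1/2; 0/2/1; 0/2/2; 2/1/1; 2/2/1; 2/2/2
TSO∖claimed = {2/1/1}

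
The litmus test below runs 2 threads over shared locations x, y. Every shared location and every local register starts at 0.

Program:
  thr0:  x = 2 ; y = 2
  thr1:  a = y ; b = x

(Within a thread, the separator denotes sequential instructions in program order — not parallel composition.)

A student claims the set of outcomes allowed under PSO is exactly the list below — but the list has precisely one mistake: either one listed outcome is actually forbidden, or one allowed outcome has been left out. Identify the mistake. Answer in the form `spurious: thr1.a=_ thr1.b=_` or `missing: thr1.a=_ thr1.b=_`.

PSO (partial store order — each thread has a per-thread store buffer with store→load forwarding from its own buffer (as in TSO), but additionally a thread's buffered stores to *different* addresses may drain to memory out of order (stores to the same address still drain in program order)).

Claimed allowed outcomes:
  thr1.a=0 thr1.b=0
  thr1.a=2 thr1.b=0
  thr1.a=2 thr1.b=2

outcome vector order: (thr1.a,thr1.b)
[PSO] allowed = {00 02 20 22}
PSO∖claimed = {02}

missing: thr1.a=0 thr1.b=2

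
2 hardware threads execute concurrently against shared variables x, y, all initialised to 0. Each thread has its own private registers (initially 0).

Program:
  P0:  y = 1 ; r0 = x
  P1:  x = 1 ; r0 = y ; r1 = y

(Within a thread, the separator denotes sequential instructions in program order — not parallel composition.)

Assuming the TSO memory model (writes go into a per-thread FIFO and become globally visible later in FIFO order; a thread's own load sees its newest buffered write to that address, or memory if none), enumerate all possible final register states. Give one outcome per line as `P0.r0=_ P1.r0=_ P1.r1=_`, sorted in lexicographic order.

P0.r0=0 P1.r0=0 P1.r1=0
P0.r0=0 P1.r0=0 P1.r1=1
P0.r0=0 P1.r0=1 P1.r1=1
P0.r0=1 P1.r0=0 P1.r1=0
P0.r0=1 P1.r0=0 P1.r1=1
P0.r0=1 P1.r0=1 P1.r1=1

outcome vector order: (P0.r0,P1.r0,P1.r1)
|TSO outcomes| = 6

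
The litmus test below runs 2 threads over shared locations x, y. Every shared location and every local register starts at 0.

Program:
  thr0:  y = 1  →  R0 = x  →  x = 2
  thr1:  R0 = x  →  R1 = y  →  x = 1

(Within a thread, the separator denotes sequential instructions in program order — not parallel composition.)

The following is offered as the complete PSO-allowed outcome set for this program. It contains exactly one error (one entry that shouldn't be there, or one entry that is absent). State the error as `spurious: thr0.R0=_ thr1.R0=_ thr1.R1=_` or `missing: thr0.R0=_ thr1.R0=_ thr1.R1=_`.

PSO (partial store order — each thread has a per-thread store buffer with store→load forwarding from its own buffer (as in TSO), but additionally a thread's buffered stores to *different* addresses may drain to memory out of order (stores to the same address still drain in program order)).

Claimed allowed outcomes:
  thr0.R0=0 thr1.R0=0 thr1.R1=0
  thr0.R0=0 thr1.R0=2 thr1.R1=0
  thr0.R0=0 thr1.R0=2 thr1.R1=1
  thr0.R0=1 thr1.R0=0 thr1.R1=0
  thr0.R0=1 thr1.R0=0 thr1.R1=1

outcome vector order: (thr0.R0,thr1.R0,thr1.R1)
PSO: 6 outcomes — {000; 001; 020; 021; 100; 101}
PSO∖claimed = {001}

missing: thr0.R0=0 thr1.R0=0 thr1.R1=1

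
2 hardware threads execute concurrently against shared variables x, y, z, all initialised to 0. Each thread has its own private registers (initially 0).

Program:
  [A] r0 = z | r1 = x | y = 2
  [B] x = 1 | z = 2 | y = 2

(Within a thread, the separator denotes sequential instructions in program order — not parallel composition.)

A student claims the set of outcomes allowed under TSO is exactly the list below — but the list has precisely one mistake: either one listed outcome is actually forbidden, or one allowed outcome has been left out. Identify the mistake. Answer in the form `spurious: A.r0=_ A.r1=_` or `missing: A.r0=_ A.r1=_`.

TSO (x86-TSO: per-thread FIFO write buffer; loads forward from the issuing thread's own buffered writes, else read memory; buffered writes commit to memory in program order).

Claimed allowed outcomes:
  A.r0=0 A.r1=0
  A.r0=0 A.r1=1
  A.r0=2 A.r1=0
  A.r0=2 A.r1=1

outcome vector order: (A.r0,A.r1)
TSO (3): <0 0>; <0 1>; <2 1>
claimed∖TSO = {<2 0>}

spurious: A.r0=2 A.r1=0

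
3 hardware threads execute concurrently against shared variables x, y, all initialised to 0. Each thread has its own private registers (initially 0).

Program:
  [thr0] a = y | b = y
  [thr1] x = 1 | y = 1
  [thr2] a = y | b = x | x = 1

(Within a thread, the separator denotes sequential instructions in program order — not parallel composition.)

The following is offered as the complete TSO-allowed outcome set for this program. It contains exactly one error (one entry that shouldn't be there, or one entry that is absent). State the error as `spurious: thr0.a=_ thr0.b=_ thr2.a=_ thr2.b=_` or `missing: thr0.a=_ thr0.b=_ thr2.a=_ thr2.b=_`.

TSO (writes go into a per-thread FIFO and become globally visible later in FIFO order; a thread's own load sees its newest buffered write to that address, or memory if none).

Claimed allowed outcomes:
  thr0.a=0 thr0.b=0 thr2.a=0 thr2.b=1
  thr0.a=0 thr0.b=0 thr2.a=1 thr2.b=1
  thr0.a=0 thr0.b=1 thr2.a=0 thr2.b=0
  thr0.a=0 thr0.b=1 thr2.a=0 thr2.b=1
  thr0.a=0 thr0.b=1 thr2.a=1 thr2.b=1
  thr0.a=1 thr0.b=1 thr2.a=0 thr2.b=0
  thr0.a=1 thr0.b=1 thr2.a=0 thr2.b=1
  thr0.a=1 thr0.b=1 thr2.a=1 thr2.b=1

missing: thr0.a=0 thr0.b=0 thr2.a=0 thr2.b=0

outcome vector order: (thr0.a,thr0.b,thr2.a,thr2.b)
TSO (9): 0000; 0001; 0011; 0100; 0101; 0111; 1100; 1101; 1111
TSO∖claimed = {0000}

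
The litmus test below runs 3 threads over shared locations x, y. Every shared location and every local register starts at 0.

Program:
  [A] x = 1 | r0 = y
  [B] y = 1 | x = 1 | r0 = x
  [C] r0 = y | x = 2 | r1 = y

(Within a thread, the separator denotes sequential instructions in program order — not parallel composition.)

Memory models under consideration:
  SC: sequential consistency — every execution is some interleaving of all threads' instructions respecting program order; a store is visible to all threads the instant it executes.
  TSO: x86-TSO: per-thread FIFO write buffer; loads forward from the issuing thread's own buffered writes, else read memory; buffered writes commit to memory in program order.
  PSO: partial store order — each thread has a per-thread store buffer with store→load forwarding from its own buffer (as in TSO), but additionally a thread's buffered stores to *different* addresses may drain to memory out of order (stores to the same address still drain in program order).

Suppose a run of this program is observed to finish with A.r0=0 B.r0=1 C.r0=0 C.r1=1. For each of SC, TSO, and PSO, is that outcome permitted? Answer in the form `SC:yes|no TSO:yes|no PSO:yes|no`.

outcome vector order: (A.r0,B.r0,C.r0,C.r1)
SC (10): 0100, 0101, 0111, 0201, 0211, 1100, 1101, 1111, 1201, 1211
TSO (12): 0100, 0101, 0111, 0200, 0201, 0211, 1100, 1101, 1111, 1200, 1201, 1211
PSO (12): 0100, 0101, 0111, 0200, 0201, 0211, 1100, 1101, 1111, 1200, 1201, 1211
target 0101 ∈ {SC,TSO,PSO}

SC:yes TSO:yes PSO:yes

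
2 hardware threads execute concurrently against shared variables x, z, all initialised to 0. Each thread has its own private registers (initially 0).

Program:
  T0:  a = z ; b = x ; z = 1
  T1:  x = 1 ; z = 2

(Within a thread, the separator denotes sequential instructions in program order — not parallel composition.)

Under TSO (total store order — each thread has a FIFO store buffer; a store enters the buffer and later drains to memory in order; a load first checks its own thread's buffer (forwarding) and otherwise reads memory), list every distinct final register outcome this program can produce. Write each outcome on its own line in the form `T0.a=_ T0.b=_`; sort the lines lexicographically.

outcome vector order: (T0.a,T0.b)
|TSO outcomes| = 3

T0.a=0 T0.b=0
T0.a=0 T0.b=1
T0.a=2 T0.b=1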